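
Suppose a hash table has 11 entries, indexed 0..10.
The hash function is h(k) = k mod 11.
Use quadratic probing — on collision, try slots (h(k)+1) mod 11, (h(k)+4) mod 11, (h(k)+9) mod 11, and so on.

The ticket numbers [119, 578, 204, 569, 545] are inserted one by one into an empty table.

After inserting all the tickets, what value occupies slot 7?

119 hashes to 9; slot 9 is free → place at 9.
578 hashes to 6; slot 6 is free → place at 6.
204 hashes to 6; 6 taken → place at 7.
569 hashes to 8; slot 8 is free → place at 8.
545 hashes to 6; 6,7 taken → place at 10.
Table: [_, _, _, _, _, _, 578, 204, 569, 119, 545]

204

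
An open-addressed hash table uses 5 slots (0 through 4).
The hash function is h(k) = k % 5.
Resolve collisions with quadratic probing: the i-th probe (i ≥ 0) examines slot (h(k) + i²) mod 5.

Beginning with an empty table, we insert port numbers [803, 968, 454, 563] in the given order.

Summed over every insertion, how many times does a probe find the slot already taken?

Insert 803: h=3, slot 3 empty => index 3.
Insert 968: h=3, slot 3 occupied => index 4.
Insert 454: h=4, slot 4 occupied => index 0.
Insert 563: h=3, slots 3,4 occupied => index 2.
Table: [454, _, 563, 803, 968]

4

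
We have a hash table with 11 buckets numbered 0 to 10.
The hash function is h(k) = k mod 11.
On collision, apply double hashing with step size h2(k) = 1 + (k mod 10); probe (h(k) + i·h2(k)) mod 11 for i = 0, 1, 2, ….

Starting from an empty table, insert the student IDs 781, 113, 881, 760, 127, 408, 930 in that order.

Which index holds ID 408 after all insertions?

10

781: h=0 -> slot 0
113: h=3 -> slot 3
881: h=1 -> slot 1
760: h=1, h2=1, probe 1,2 -> slot 2
127: h=6 -> slot 6
408: h=1, h2=9, probe 1,10 -> slot 10
930: h=6, h2=1, probe 6,7 -> slot 7
Table: [781, 881, 760, 113, -, -, 127, 930, -, -, 408]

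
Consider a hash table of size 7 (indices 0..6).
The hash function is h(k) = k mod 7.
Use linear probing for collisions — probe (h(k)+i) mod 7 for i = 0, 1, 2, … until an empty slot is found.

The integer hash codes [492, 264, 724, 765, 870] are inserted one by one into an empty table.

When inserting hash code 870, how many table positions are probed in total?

5

Insert 492: h=2, slot 2 empty → index 2.
Insert 264: h=5, slot 5 empty → index 5.
Insert 724: h=3, slot 3 empty → index 3.
Insert 765: h=2, slots 2,3 occupied → index 4.
Insert 870: h=2, slots 2,3,4,5 occupied → index 6.
Table: [., ., 492, 724, 765, 264, 870]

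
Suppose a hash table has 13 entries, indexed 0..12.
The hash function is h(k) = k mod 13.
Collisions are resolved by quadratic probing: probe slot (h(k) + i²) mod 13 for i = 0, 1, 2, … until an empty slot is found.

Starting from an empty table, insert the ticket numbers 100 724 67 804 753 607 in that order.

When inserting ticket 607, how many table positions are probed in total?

3

Insert 100: h=9, slot 9 empty → index 9.
Insert 724: h=9, slot 9 occupied → index 10.
Insert 67: h=2, slot 2 empty → index 2.
Insert 804: h=11, slot 11 empty → index 11.
Insert 753: h=12, slot 12 empty → index 12.
Insert 607: h=9, slots 9,10 occupied → index 0.
Table: [607, -, 67, -, -, -, -, -, -, 100, 724, 804, 753]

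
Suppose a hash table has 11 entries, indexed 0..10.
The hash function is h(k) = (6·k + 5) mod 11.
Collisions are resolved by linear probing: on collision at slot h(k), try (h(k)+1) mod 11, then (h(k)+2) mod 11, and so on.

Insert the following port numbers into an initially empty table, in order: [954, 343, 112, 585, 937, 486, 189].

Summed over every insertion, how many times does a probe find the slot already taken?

954 hashes to 9; slot 9 is free -> place at 9.
343 hashes to 6; slot 6 is free -> place at 6.
112 hashes to 6; 6 taken -> place at 7.
585 hashes to 6; 6,7 taken -> place at 8.
937 hashes to 6; 6,7,8,9 taken -> place at 10.
486 hashes to 6; 6,7,8,9,10 taken -> place at 0.
189 hashes to 6; 6,7,8,9,10,0 taken -> place at 1.
Table: [486, 189, _, _, _, _, 343, 112, 585, 954, 937]

18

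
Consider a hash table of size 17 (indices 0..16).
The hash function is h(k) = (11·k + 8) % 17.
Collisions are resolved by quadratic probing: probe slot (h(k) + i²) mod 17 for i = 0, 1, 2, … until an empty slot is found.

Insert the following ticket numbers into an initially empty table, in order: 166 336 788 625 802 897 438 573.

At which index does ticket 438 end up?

0

166: h=15 => slot 15
336: h=15, probe 15,16 => slot 16
788: h=6 => slot 6
625: h=15, probe 15,16,2 => slot 2
802: h=7 => slot 7
897: h=15, probe 15,16,2,7,14 => slot 14
438: h=15, probe 15,16,2,7,14,6,0 => slot 0
573: h=4 => slot 4
Table: [438, ., 625, ., 573, ., 788, 802, ., ., ., ., ., ., 897, 166, 336]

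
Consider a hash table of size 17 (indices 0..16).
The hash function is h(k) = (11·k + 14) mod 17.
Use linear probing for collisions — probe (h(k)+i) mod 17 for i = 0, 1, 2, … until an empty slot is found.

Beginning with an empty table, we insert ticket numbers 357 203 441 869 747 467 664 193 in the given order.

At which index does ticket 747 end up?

357 hashes to 14; slot 14 is free -> place at 14.
203 hashes to 3; slot 3 is free -> place at 3.
441 hashes to 3; 3 taken -> place at 4.
869 hashes to 2; slot 2 is free -> place at 2.
747 hashes to 3; 3,4 taken -> place at 5.
467 hashes to 0; slot 0 is free -> place at 0.
664 hashes to 8; slot 8 is free -> place at 8.
193 hashes to 12; slot 12 is free -> place at 12.
Table: [467, —, 869, 203, 441, 747, —, —, 664, —, —, —, 193, —, 357, —, —]

5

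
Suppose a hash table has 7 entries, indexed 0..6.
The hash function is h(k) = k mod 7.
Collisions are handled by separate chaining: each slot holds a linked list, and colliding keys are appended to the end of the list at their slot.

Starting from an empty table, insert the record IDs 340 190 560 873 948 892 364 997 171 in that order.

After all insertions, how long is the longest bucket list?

4

Insert 340: h=4, bucket 4 empty -> new chain.
Insert 190: h=1, bucket 1 empty -> new chain.
Insert 560: h=0, bucket 0 empty -> new chain.
Insert 873: h=5, bucket 5 empty -> new chain.
Insert 948: h=3, bucket 3 empty -> new chain.
Insert 892: h=3, bucket 3 nonempty -> append to chain.
Insert 364: h=0, bucket 0 nonempty -> append to chain.
Insert 997: h=3, bucket 3 nonempty -> append to chain.
Insert 171: h=3, bucket 3 nonempty -> append to chain.
Final buckets:
0: 560 -> 364
1: 190
2: —
3: 948 -> 892 -> 997 -> 171
4: 340
5: 873
6: —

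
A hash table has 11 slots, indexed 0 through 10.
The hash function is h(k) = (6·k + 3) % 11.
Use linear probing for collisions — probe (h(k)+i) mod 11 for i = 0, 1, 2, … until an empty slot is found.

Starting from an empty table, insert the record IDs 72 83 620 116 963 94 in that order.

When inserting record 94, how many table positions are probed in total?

Insert 72: h=6, slot 6 empty => index 6.
Insert 83: h=6, slot 6 occupied => index 7.
Insert 620: h=5, slot 5 empty => index 5.
Insert 116: h=6, slots 6,7 occupied => index 8.
Insert 963: h=6, slots 6,7,8 occupied => index 9.
Insert 94: h=6, slots 6,7,8,9 occupied => index 10.
Table: [∅, ∅, ∅, ∅, ∅, 620, 72, 83, 116, 963, 94]

5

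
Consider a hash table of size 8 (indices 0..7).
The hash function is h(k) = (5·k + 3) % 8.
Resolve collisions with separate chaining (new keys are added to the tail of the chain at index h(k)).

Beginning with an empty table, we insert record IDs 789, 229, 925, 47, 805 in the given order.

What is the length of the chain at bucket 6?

Insert 789: h=4, bucket 4 empty -> new chain.
Insert 229: h=4, bucket 4 nonempty -> append to chain.
Insert 925: h=4, bucket 4 nonempty -> append to chain.
Insert 47: h=6, bucket 6 empty -> new chain.
Insert 805: h=4, bucket 4 nonempty -> append to chain.
Final buckets:
0: —
1: —
2: —
3: —
4: 789 -> 229 -> 925 -> 805
5: —
6: 47
7: —

1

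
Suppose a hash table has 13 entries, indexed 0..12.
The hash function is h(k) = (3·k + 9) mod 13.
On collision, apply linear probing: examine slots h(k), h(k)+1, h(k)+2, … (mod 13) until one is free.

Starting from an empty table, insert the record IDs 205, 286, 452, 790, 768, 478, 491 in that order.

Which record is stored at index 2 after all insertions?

Insert 205: h=0, slot 0 empty → index 0.
Insert 286: h=9, slot 9 empty → index 9.
Insert 452: h=0, slot 0 occupied → index 1.
Insert 790: h=0, slots 0,1 occupied → index 2.
Insert 768: h=12, slot 12 empty → index 12.
Insert 478: h=0, slots 0,1,2 occupied → index 3.
Insert 491: h=0, slots 0,1,2,3 occupied → index 4.
Table: [205, 452, 790, 478, 491, —, —, —, —, 286, —, —, 768]

790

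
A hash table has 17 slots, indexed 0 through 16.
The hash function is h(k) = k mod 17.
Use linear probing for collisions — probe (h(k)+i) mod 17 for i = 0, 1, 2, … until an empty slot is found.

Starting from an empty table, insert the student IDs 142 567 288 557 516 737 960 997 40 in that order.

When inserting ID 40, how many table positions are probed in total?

142: h=6 -> slot 6
567: h=6, probe 6,7 -> slot 7
288: h=16 -> slot 16
557: h=13 -> slot 13
516: h=6, probe 6,7,8 -> slot 8
737: h=6, probe 6,7,8,9 -> slot 9
960: h=8, probe 8,9,10 -> slot 10
997: h=11 -> slot 11
40: h=6, probe 6,7,8,9,10,11,12 -> slot 12
Table: [∅, ∅, ∅, ∅, ∅, ∅, 142, 567, 516, 737, 960, 997, 40, 557, ∅, ∅, 288]

7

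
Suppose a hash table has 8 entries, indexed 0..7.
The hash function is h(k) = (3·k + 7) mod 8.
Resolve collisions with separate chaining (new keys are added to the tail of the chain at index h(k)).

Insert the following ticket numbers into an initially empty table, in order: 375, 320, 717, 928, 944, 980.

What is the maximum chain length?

Insert 375: h=4, bucket 4 empty -> new chain.
Insert 320: h=7, bucket 7 empty -> new chain.
Insert 717: h=6, bucket 6 empty -> new chain.
Insert 928: h=7, bucket 7 nonempty -> append to chain.
Insert 944: h=7, bucket 7 nonempty -> append to chain.
Insert 980: h=3, bucket 3 empty -> new chain.
Final buckets:
0: ∅
1: ∅
2: ∅
3: 980
4: 375
5: ∅
6: 717
7: 320 -> 928 -> 944

3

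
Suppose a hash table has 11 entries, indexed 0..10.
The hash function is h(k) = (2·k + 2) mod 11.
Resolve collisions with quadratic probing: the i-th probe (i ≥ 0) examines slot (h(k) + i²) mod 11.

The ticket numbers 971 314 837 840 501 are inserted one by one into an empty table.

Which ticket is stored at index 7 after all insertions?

501

971 hashes to 8; slot 8 is free => place at 8.
314 hashes to 3; slot 3 is free => place at 3.
837 hashes to 4; slot 4 is free => place at 4.
840 hashes to 10; slot 10 is free => place at 10.
501 hashes to 3; 3,4 taken => place at 7.
Table: [—, —, —, 314, 837, —, —, 501, 971, —, 840]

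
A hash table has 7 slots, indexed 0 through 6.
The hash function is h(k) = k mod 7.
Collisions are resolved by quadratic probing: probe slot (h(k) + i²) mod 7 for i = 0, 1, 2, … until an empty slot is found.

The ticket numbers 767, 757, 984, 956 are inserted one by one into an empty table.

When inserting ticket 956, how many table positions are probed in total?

4

Insert 767: h=4, slot 4 empty -> index 4.
Insert 757: h=1, slot 1 empty -> index 1.
Insert 984: h=4, slot 4 occupied -> index 5.
Insert 956: h=4, slots 4,5,1 occupied -> index 6.
Table: [., 757, ., ., 767, 984, 956]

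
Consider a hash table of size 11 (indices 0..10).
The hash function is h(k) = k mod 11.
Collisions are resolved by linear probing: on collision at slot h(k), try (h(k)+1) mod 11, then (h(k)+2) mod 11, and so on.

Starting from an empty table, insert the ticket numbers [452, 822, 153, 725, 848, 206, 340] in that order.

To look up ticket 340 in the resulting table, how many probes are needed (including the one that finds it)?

5

Insert 452: h=1, slot 1 empty => index 1.
Insert 822: h=8, slot 8 empty => index 8.
Insert 153: h=10, slot 10 empty => index 10.
Insert 725: h=10, slot 10 occupied => index 0.
Insert 848: h=1, slot 1 occupied => index 2.
Insert 206: h=8, slot 8 occupied => index 9.
Insert 340: h=10, slots 10,0,1,2 occupied => index 3.
Table: [725, 452, 848, 340, —, —, —, —, 822, 206, 153]
Lookup 340: h=10, probe 10,0,1,2,3 → found at 3.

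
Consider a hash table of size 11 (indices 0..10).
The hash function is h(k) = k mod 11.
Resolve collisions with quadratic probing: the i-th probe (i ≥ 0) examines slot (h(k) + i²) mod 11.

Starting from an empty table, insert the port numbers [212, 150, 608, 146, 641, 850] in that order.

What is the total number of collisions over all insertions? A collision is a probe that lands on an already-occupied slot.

13

212: h=3 → slot 3
150: h=7 → slot 7
608: h=3, probe 3,4 → slot 4
146: h=3, probe 3,4,7,1 → slot 1
641: h=3, probe 3,4,7,1,8 → slot 8
850: h=3, probe 3,4,7,1,8,6 → slot 6
Table: [_, 146, _, 212, 608, _, 850, 150, 641, _, _]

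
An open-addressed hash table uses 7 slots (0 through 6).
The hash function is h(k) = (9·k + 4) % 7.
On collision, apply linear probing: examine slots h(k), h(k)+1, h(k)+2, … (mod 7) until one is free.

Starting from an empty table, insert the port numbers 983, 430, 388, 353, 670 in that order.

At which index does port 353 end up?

Insert 983: h=3, slot 3 empty → index 3.
Insert 430: h=3, slot 3 occupied → index 4.
Insert 388: h=3, slots 3,4 occupied → index 5.
Insert 353: h=3, slots 3,4,5 occupied → index 6.
Insert 670: h=0, slot 0 empty → index 0.
Table: [670, _, _, 983, 430, 388, 353]

6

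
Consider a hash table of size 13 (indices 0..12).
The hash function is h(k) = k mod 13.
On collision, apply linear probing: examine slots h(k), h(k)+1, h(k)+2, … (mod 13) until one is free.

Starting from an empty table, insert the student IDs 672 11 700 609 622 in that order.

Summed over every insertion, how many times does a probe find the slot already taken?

6

672: h=9 -> slot 9
11: h=11 -> slot 11
700: h=11, probe 11,12 -> slot 12
609: h=11, probe 11,12,0 -> slot 0
622: h=11, probe 11,12,0,1 -> slot 1
Table: [609, 622, -, -, -, -, -, -, -, 672, -, 11, 700]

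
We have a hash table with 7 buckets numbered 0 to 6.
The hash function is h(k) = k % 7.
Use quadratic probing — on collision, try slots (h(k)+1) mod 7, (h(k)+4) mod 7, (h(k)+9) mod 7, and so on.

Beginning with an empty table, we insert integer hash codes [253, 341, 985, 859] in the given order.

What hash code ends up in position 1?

253

253 hashes to 1; slot 1 is free → place at 1.
341 hashes to 5; slot 5 is free → place at 5.
985 hashes to 5; 5 taken → place at 6.
859 hashes to 5; 5,6 taken → place at 2.
Table: [., 253, 859, ., ., 341, 985]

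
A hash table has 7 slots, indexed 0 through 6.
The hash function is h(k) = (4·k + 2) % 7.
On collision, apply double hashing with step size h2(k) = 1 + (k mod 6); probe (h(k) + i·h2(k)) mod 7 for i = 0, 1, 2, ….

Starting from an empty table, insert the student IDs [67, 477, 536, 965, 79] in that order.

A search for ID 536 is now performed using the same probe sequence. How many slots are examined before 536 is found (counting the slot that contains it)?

67: h=4 => slot 4
477: h=6 => slot 6
536: h=4, h2=3, probe 4,0 => slot 0
965: h=5 => slot 5
79: h=3 => slot 3
Table: [536, _, _, 79, 67, 965, 477]
Lookup 536: h=4, h2=3, probe 4,0 → found at 0.

2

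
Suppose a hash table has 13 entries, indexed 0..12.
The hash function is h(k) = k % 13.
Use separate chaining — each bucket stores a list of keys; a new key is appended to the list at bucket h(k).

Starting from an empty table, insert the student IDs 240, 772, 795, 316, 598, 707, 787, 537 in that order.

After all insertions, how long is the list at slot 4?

2

240 → bucket 6
772 → bucket 5
795 → bucket 2
316 → bucket 4
598 → bucket 0
707 → bucket 5 (collision)
787 → bucket 7
537 → bucket 4 (collision)
Final buckets:
0: 598
1: ∅
2: 795
3: ∅
4: 316 -> 537
5: 772 -> 707
6: 240
7: 787
8: ∅
9: ∅
10: ∅
11: ∅
12: ∅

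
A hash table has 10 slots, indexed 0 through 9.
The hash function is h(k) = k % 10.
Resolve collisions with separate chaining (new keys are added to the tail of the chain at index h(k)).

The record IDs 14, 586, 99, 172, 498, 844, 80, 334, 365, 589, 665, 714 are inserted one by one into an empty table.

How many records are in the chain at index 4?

4

14 → bucket 4
586 → bucket 6
99 → bucket 9
172 → bucket 2
498 → bucket 8
844 → bucket 4 (collision)
80 → bucket 0
334 → bucket 4 (collision)
365 → bucket 5
589 → bucket 9 (collision)
665 → bucket 5 (collision)
714 → bucket 4 (collision)
Final buckets:
0: 80
1: .
2: 172
3: .
4: 14 -> 844 -> 334 -> 714
5: 365 -> 665
6: 586
7: .
8: 498
9: 99 -> 589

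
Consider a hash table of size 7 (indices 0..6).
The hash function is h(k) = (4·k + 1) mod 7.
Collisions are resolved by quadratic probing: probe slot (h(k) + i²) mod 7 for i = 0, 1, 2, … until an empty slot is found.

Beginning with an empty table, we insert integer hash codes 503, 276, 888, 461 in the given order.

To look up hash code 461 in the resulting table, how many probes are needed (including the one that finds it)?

3

503 hashes to 4; slot 4 is free -> place at 4.
276 hashes to 6; slot 6 is free -> place at 6.
888 hashes to 4; 4 taken -> place at 5.
461 hashes to 4; 4,5 taken -> place at 1.
Table: [-, 461, -, -, 503, 888, 276]
Lookup 461: h=4, probe 4,5,1 → found at 1.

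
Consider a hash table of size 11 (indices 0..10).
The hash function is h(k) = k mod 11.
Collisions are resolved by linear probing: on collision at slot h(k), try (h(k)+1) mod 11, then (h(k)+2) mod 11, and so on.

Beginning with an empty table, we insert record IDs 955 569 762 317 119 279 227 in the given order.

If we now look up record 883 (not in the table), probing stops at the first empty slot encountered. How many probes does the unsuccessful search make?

955: h=9 → slot 9
569: h=8 → slot 8
762: h=3 → slot 3
317: h=9, probe 9,10 → slot 10
119: h=9, probe 9,10,0 → slot 0
279: h=4 → slot 4
227: h=7 → slot 7
Table: [119, ∅, ∅, 762, 279, ∅, ∅, 227, 569, 955, 317]
Lookup 883: h=3, probe 3,4,5 → slot 5 empty, not found.

3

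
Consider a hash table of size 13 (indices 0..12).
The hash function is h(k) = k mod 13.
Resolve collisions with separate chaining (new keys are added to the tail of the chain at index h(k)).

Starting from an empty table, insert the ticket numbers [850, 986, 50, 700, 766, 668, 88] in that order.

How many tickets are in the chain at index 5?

850 -> bucket 5
986 -> bucket 11
50 -> bucket 11 (collision)
700 -> bucket 11 (collision)
766 -> bucket 12
668 -> bucket 5 (collision)
88 -> bucket 10
Final buckets:
0: —
1: —
2: —
3: —
4: —
5: 850 -> 668
6: —
7: —
8: —
9: —
10: 88
11: 986 -> 50 -> 700
12: 766

2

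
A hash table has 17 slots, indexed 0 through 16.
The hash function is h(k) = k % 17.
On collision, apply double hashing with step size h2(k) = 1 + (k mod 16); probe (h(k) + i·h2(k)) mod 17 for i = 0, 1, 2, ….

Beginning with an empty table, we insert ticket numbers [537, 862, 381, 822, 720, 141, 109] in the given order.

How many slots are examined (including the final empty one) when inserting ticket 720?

3

537 hashes to 10; slot 10 is free → place at 10.
862 hashes to 12; slot 12 is free → place at 12.
381 hashes to 7; slot 7 is free → place at 7.
822 hashes to 6; slot 6 is free → place at 6.
720 hashes to 6, h2=1; 6,7 taken → place at 8.
141 hashes to 5; slot 5 is free → place at 5.
109 hashes to 7, h2=14; 7 taken → place at 4.
Table: [—, —, —, —, 109, 141, 822, 381, 720, —, 537, —, 862, —, —, —, —]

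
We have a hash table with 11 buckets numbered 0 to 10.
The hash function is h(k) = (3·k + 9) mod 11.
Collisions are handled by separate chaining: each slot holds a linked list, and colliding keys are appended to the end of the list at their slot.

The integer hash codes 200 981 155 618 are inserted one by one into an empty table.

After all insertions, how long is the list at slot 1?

200 -> bucket 4
981 -> bucket 4 (collision)
155 -> bucket 1
618 -> bucket 4 (collision)
Final buckets:
0: -
1: 155
2: -
3: -
4: 200 -> 981 -> 618
5: -
6: -
7: -
8: -
9: -
10: -

1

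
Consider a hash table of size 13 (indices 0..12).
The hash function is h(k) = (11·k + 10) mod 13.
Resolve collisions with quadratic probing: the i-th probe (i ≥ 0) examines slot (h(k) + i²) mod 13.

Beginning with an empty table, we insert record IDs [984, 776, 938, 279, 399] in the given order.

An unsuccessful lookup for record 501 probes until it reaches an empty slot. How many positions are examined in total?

984: h=5 → slot 5
776: h=5, probe 5,6 → slot 6
938: h=6, probe 6,7 → slot 7
279: h=11 → slot 11
399: h=5, probe 5,6,9 → slot 9
Table: [_, _, _, _, _, 984, 776, 938, _, 399, _, 279, _]
Lookup 501: h=9, probe 9,10 → slot 10 empty, not found.

2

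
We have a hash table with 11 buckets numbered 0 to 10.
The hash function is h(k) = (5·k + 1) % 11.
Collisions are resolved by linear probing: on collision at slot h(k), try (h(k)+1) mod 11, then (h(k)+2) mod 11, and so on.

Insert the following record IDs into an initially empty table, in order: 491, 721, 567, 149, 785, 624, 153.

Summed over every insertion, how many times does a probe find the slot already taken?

5

491: h=3 => slot 3
721: h=9 => slot 9
567: h=9, probe 9,10 => slot 10
149: h=9, probe 9,10,0 => slot 0
785: h=10, probe 10,0,1 => slot 1
624: h=8 => slot 8
153: h=7 => slot 7
Table: [149, 785, ∅, 491, ∅, ∅, ∅, 153, 624, 721, 567]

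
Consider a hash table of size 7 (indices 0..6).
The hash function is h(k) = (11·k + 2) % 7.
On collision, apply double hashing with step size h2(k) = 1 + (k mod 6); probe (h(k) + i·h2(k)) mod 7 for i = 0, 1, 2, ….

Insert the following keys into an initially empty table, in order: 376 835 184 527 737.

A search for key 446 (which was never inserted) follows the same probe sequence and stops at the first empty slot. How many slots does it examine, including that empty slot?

2

Insert 376: h=1, slot 1 empty -> index 1.
Insert 835: h=3, slot 3 empty -> index 3.
Insert 184: h=3, h2=5, slots 3,1 occupied -> index 6.
Insert 527: h=3, h2=6, slot 3 occupied -> index 2.
Insert 737: h=3, h2=6, slots 3,2,1 occupied -> index 0.
Table: [737, 376, 527, 835, ∅, ∅, 184]
Lookup 446: h=1, h2=3, probe 1,4 → slot 4 empty, not found.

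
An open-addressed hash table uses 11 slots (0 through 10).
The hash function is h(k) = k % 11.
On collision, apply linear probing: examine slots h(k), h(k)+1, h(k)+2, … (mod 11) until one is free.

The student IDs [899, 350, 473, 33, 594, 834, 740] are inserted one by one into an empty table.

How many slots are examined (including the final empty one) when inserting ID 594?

3

Insert 899: h=8, slot 8 empty -> index 8.
Insert 350: h=9, slot 9 empty -> index 9.
Insert 473: h=0, slot 0 empty -> index 0.
Insert 33: h=0, slot 0 occupied -> index 1.
Insert 594: h=0, slots 0,1 occupied -> index 2.
Insert 834: h=9, slot 9 occupied -> index 10.
Insert 740: h=3, slot 3 empty -> index 3.
Table: [473, 33, 594, 740, _, _, _, _, 899, 350, 834]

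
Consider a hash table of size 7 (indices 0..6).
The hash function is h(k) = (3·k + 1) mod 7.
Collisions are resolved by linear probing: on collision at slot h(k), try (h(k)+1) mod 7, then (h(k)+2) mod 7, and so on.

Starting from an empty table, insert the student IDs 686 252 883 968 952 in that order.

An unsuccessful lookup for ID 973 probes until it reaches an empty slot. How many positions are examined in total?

Insert 686: h=1, slot 1 empty → index 1.
Insert 252: h=1, slot 1 occupied → index 2.
Insert 883: h=4, slot 4 empty → index 4.
Insert 968: h=0, slot 0 empty → index 0.
Insert 952: h=1, slots 1,2 occupied → index 3.
Table: [968, 686, 252, 952, 883, —, —]
Lookup 973: h=1, probe 1,2,3,4,5 → slot 5 empty, not found.

5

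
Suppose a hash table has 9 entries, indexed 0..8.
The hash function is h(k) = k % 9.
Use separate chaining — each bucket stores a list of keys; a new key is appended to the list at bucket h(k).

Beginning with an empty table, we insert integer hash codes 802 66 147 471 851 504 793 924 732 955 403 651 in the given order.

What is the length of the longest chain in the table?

Insert 802: h=1, bucket 1 empty -> new chain.
Insert 66: h=3, bucket 3 empty -> new chain.
Insert 147: h=3, bucket 3 nonempty -> append to chain.
Insert 471: h=3, bucket 3 nonempty -> append to chain.
Insert 851: h=5, bucket 5 empty -> new chain.
Insert 504: h=0, bucket 0 empty -> new chain.
Insert 793: h=1, bucket 1 nonempty -> append to chain.
Insert 924: h=6, bucket 6 empty -> new chain.
Insert 732: h=3, bucket 3 nonempty -> append to chain.
Insert 955: h=1, bucket 1 nonempty -> append to chain.
Insert 403: h=7, bucket 7 empty -> new chain.
Insert 651: h=3, bucket 3 nonempty -> append to chain.
Final buckets:
0: 504
1: 802 -> 793 -> 955
2: _
3: 66 -> 147 -> 471 -> 732 -> 651
4: _
5: 851
6: 924
7: 403
8: _

5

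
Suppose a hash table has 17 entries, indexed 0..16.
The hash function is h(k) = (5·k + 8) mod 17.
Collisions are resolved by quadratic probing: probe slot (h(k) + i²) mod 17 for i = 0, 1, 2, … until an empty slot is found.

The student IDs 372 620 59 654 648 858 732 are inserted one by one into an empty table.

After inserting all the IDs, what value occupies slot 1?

59

372 hashes to 15; slot 15 is free -> place at 15.
620 hashes to 14; slot 14 is free -> place at 14.
59 hashes to 14; 14,15 taken -> place at 1.
654 hashes to 14; 14,15,1 taken -> place at 6.
648 hashes to 1; 1 taken -> place at 2.
858 hashes to 14; 14,15,1,6 taken -> place at 13.
732 hashes to 13; 13,14 taken -> place at 0.
Table: [732, 59, 648, —, —, —, 654, —, —, —, —, —, —, 858, 620, 372, —]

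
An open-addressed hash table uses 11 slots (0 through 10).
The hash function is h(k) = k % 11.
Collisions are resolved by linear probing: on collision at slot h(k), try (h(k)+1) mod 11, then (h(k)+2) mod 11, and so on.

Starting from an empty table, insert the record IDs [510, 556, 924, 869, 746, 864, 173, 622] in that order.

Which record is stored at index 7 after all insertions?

510: h=4 → slot 4
556: h=6 → slot 6
924: h=0 → slot 0
869: h=0, probe 0,1 → slot 1
746: h=9 → slot 9
864: h=6, probe 6,7 → slot 7
173: h=8 → slot 8
622: h=6, probe 6,7,8,9,10 → slot 10
Table: [924, 869, -, -, 510, -, 556, 864, 173, 746, 622]

864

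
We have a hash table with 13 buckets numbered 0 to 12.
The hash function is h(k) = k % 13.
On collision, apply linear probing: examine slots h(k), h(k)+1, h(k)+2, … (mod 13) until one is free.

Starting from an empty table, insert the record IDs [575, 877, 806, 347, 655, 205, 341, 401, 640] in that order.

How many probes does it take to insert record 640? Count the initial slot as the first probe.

5

Insert 575: h=3, slot 3 empty → index 3.
Insert 877: h=6, slot 6 empty → index 6.
Insert 806: h=0, slot 0 empty → index 0.
Insert 347: h=9, slot 9 empty → index 9.
Insert 655: h=5, slot 5 empty → index 5.
Insert 205: h=10, slot 10 empty → index 10.
Insert 341: h=3, slot 3 occupied → index 4.
Insert 401: h=11, slot 11 empty → index 11.
Insert 640: h=3, slots 3,4,5,6 occupied → index 7.
Table: [806, _, _, 575, 341, 655, 877, 640, _, 347, 205, 401, _]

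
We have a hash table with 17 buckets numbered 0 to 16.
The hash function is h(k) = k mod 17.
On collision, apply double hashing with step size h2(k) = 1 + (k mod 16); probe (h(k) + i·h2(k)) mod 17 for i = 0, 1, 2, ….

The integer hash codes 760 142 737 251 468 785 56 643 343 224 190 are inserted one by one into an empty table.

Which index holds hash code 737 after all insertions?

8

760 hashes to 12; slot 12 is free → place at 12.
142 hashes to 6; slot 6 is free → place at 6.
737 hashes to 6, h2=2; 6 taken → place at 8.
251 hashes to 13; slot 13 is free → place at 13.
468 hashes to 9; slot 9 is free → place at 9.
785 hashes to 3; slot 3 is free → place at 3.
56 hashes to 5; slot 5 is free → place at 5.
643 hashes to 14; slot 14 is free → place at 14.
343 hashes to 3, h2=8; 3 taken → place at 11.
224 hashes to 3, h2=1; 3 taken → place at 4.
190 hashes to 3, h2=15; 3 taken → place at 1.
Table: [., 190, ., 785, 224, 56, 142, ., 737, 468, ., 343, 760, 251, 643, ., .]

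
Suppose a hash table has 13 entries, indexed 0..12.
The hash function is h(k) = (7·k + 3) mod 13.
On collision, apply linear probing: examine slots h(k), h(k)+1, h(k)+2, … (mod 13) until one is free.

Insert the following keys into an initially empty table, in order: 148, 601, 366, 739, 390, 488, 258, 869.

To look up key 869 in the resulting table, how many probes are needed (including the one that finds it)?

5

148: h=12 -> slot 12
601: h=11 -> slot 11
366: h=4 -> slot 4
739: h=2 -> slot 2
390: h=3 -> slot 3
488: h=0 -> slot 0
258: h=2, probe 2,3,4,5 -> slot 5
869: h=2, probe 2,3,4,5,6 -> slot 6
Table: [488, ∅, 739, 390, 366, 258, 869, ∅, ∅, ∅, ∅, 601, 148]
Lookup 869: h=2, probe 2,3,4,5,6 → found at 6.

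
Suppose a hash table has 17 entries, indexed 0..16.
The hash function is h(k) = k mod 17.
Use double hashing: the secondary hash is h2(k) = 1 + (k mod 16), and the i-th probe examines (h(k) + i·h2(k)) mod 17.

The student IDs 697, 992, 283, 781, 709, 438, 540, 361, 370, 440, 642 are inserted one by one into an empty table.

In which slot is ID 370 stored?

2

Insert 697: h=0, slot 0 empty → index 0.
Insert 992: h=6, slot 6 empty → index 6.
Insert 283: h=11, slot 11 empty → index 11.
Insert 781: h=16, slot 16 empty → index 16.
Insert 709: h=12, slot 12 empty → index 12.
Insert 438: h=13, slot 13 empty → index 13.
Insert 540: h=13, h2=13, slot 13 occupied → index 9.
Insert 361: h=4, slot 4 empty → index 4.
Insert 370: h=13, h2=3, slots 13,16 occupied → index 2.
Insert 440: h=15, slot 15 empty → index 15.
Insert 642: h=13, h2=3, slots 13,16,2 occupied → index 5.
Table: [697, —, 370, —, 361, 642, 992, —, —, 540, —, 283, 709, 438, —, 440, 781]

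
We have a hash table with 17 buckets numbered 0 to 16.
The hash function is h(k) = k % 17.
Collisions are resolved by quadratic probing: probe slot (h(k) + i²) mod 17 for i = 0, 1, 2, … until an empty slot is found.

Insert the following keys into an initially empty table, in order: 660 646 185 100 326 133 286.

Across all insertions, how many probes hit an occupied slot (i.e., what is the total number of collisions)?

660: h=14 → slot 14
646: h=0 → slot 0
185: h=15 → slot 15
100: h=15, probe 15,16 → slot 16
326: h=3 → slot 3
133: h=14, probe 14,15,1 → slot 1
286: h=14, probe 14,15,1,6 → slot 6
Table: [646, 133, ., 326, ., ., 286, ., ., ., ., ., ., ., 660, 185, 100]

6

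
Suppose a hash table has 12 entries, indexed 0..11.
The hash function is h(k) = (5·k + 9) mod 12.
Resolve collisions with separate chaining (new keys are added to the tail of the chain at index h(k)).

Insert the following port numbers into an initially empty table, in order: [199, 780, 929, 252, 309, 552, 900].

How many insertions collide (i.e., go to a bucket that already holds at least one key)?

3

199 -> bucket 8
780 -> bucket 9
929 -> bucket 10
252 -> bucket 9 (collision)
309 -> bucket 6
552 -> bucket 9 (collision)
900 -> bucket 9 (collision)
Final buckets:
0: .
1: .
2: .
3: .
4: .
5: .
6: 309
7: .
8: 199
9: 780 -> 252 -> 552 -> 900
10: 929
11: .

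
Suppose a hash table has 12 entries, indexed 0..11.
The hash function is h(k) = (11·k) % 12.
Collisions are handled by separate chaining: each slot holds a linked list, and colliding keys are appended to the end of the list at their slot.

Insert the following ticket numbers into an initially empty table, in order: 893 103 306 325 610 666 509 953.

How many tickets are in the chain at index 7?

3

Insert 893: h=7, bucket 7 empty → new chain.
Insert 103: h=5, bucket 5 empty → new chain.
Insert 306: h=6, bucket 6 empty → new chain.
Insert 325: h=11, bucket 11 empty → new chain.
Insert 610: h=2, bucket 2 empty → new chain.
Insert 666: h=6, bucket 6 nonempty → append to chain.
Insert 509: h=7, bucket 7 nonempty → append to chain.
Insert 953: h=7, bucket 7 nonempty → append to chain.
Final buckets:
0: —
1: —
2: 610
3: —
4: —
5: 103
6: 306 -> 666
7: 893 -> 509 -> 953
8: —
9: —
10: —
11: 325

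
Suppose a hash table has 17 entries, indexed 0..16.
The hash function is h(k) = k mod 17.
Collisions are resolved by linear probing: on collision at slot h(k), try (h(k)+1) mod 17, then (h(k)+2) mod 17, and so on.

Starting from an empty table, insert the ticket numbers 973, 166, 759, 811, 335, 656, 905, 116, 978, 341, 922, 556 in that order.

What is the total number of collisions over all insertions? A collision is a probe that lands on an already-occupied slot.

973 hashes to 4; slot 4 is free -> place at 4.
166 hashes to 13; slot 13 is free -> place at 13.
759 hashes to 11; slot 11 is free -> place at 11.
811 hashes to 12; slot 12 is free -> place at 12.
335 hashes to 12; 12,13 taken -> place at 14.
656 hashes to 10; slot 10 is free -> place at 10.
905 hashes to 4; 4 taken -> place at 5.
116 hashes to 14; 14 taken -> place at 15.
978 hashes to 9; slot 9 is free -> place at 9.
341 hashes to 1; slot 1 is free -> place at 1.
922 hashes to 4; 4,5 taken -> place at 6.
556 hashes to 12; 12,13,14,15 taken -> place at 16.
Table: [_, 341, _, _, 973, 905, 922, _, _, 978, 656, 759, 811, 166, 335, 116, 556]

10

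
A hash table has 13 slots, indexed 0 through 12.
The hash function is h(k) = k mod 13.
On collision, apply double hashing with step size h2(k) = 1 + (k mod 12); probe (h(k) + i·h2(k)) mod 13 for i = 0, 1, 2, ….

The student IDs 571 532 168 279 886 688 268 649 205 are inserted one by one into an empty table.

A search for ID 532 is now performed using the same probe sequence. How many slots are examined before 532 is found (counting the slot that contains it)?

Insert 571: h=12, slot 12 empty => index 12.
Insert 532: h=12, h2=5, slot 12 occupied => index 4.
Insert 168: h=12, h2=1, slot 12 occupied => index 0.
Insert 279: h=6, slot 6 empty => index 6.
Insert 886: h=2, slot 2 empty => index 2.
Insert 688: h=12, h2=5, slots 12,4 occupied => index 9.
Insert 268: h=8, slot 8 empty => index 8.
Insert 649: h=12, h2=2, slot 12 occupied => index 1.
Insert 205: h=10, slot 10 empty => index 10.
Table: [168, 649, 886, ., 532, ., 279, ., 268, 688, 205, ., 571]
Lookup 532: h=12, h2=5, probe 12,4 → found at 4.

2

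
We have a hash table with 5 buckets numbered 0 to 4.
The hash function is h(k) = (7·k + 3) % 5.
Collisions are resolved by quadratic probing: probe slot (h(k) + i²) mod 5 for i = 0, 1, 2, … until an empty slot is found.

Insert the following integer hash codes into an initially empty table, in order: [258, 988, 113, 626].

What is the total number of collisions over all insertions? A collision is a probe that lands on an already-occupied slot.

Insert 258: h=4, slot 4 empty => index 4.
Insert 988: h=4, slot 4 occupied => index 0.
Insert 113: h=4, slots 4,0 occupied => index 3.
Insert 626: h=0, slot 0 occupied => index 1.
Table: [988, 626, ., 113, 258]

4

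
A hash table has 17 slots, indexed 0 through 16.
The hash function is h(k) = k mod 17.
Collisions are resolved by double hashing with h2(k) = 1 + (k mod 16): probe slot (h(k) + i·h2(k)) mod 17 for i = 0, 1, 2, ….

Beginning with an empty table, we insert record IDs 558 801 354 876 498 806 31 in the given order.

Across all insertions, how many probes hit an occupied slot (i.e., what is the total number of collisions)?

558: h=14 → slot 14
801: h=2 → slot 2
354: h=14, h2=3, probe 14,0 → slot 0
876: h=9 → slot 9
498: h=5 → slot 5
806: h=7 → slot 7
31: h=14, h2=16, probe 14,13 → slot 13
Table: [354, _, 801, _, _, 498, _, 806, _, 876, _, _, _, 31, 558, _, _]

2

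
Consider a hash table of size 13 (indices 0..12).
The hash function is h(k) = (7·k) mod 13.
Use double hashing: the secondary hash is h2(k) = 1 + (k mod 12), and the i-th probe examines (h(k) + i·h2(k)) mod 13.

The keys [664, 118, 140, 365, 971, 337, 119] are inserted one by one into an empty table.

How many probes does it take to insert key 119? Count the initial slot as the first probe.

664: h=7 => slot 7
118: h=7, h2=11, probe 7,5 => slot 5
140: h=5, h2=9, probe 5,1 => slot 1
365: h=7, h2=6, probe 7,0 => slot 0
971: h=11 => slot 11
337: h=6 => slot 6
119: h=1, h2=12, probe 1,0,12 => slot 12
Table: [365, 140, —, —, —, 118, 337, 664, —, —, —, 971, 119]

3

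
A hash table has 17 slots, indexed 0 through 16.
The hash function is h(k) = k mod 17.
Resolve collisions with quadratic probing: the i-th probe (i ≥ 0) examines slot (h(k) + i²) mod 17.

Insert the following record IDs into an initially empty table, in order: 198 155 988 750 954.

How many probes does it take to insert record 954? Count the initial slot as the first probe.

Insert 198: h=11, slot 11 empty -> index 11.
Insert 155: h=2, slot 2 empty -> index 2.
Insert 988: h=2, slot 2 occupied -> index 3.
Insert 750: h=2, slots 2,3 occupied -> index 6.
Insert 954: h=2, slots 2,3,6,11 occupied -> index 1.
Table: [—, 954, 155, 988, —, —, 750, —, —, —, —, 198, —, —, —, —, —]

5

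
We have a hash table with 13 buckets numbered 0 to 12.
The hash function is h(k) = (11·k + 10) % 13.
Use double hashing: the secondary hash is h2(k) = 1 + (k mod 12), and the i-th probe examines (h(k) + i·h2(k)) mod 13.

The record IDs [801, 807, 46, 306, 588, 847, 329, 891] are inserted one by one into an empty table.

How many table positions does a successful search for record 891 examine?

2

Insert 801: h=7, slot 7 empty → index 7.
Insert 807: h=8, slot 8 empty → index 8.
Insert 46: h=9, slot 9 empty → index 9.
Insert 306: h=9, h2=7, slot 9 occupied → index 3.
Insert 588: h=4, slot 4 empty → index 4.
Insert 847: h=6, slot 6 empty → index 6.
Insert 329: h=2, slot 2 empty → index 2.
Insert 891: h=9, h2=4, slot 9 occupied → index 0.
Table: [891, -, 329, 306, 588, -, 847, 801, 807, 46, -, -, -]
Lookup 891: h=9, h2=4, probe 9,0 → found at 0.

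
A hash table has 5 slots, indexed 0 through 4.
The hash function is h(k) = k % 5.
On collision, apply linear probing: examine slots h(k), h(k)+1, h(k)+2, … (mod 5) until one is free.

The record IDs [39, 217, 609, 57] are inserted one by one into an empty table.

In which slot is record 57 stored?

Insert 39: h=4, slot 4 empty → index 4.
Insert 217: h=2, slot 2 empty → index 2.
Insert 609: h=4, slot 4 occupied → index 0.
Insert 57: h=2, slot 2 occupied → index 3.
Table: [609, —, 217, 57, 39]

3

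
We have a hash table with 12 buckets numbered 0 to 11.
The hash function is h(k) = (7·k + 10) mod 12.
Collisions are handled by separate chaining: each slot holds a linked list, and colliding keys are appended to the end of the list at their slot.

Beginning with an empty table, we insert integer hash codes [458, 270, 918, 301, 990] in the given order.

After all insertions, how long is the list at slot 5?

Insert 458: h=0, bucket 0 empty → new chain.
Insert 270: h=4, bucket 4 empty → new chain.
Insert 918: h=4, bucket 4 nonempty → append to chain.
Insert 301: h=5, bucket 5 empty → new chain.
Insert 990: h=4, bucket 4 nonempty → append to chain.
Final buckets:
0: 458
1: _
2: _
3: _
4: 270 -> 918 -> 990
5: 301
6: _
7: _
8: _
9: _
10: _
11: _

1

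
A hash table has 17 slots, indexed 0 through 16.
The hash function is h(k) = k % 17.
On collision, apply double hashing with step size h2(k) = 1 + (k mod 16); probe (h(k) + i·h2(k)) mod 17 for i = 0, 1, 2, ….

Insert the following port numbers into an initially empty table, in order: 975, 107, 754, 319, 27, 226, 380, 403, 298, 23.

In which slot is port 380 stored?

2

975 hashes to 6; slot 6 is free → place at 6.
107 hashes to 5; slot 5 is free → place at 5.
754 hashes to 6, h2=3; 6 taken → place at 9.
319 hashes to 13; slot 13 is free → place at 13.
27 hashes to 10; slot 10 is free → place at 10.
226 hashes to 5, h2=3; 5 taken → place at 8.
380 hashes to 6, h2=13; 6 taken → place at 2.
403 hashes to 12; slot 12 is free → place at 12.
298 hashes to 9, h2=11; 9 taken → place at 3.
23 hashes to 6, h2=8; 6 taken → place at 14.
Table: [., ., 380, 298, ., 107, 975, ., 226, 754, 27, ., 403, 319, 23, ., .]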